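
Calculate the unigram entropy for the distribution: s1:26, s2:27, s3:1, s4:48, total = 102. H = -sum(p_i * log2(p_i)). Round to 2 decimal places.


Computing entropy H = -sum(p_i * log2(p_i)):
  s1: p = 26/102 = 0.2549, -p*log2(p) = 0.5027
  s2: p = 27/102 = 0.2647, -p*log2(p) = 0.5076
  s3: p = 1/102 = 0.0098, -p*log2(p) = 0.0654
  s4: p = 48/102 = 0.4706, -p*log2(p) = 0.5117
H = sum of terms = 1.5874
Rounded to 2 decimals: 1.59

1.59


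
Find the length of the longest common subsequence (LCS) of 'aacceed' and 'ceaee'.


DP table for LCS of 'aacceed' and 'ceaee':
       c  e  a  e  e
    0  0  0  0  0  0
  a 0  0  0  1  1  1
  a 0  0  0  1  1  1
  c 0  1  1  1  1  1
  c 0  1  1  1  1  1
  e 0  1  2  2  2  2
  e 0  1  2  2  3  3
  d 0  1  2  2  3  3
LCS: 'aee'
LCS length = 3

3


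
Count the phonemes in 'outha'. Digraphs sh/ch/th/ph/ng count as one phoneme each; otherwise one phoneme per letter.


Parsing 'outha' greedily, digraphs first:
  'o' -> vowel phoneme (phonemes so far: 1)
  'u' -> vowel phoneme (phonemes so far: 2)
  'th' -> digraph (1 consonant phoneme) (phonemes so far: 3)
  'a' -> vowel phoneme (phonemes so far: 4)
Total phonemes: 4

4


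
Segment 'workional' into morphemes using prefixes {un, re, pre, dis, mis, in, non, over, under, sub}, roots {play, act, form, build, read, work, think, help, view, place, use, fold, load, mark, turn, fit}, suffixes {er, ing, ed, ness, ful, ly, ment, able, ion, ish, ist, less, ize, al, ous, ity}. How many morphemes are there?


Segmenting 'workional' against the inventory:
  'work' -> root (morpheme 1)
  'ion' -> suffix (morpheme 2)
  'al' -> suffix (morpheme 3)
Total morphemes: 3

3


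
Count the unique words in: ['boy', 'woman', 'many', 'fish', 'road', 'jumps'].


Listing all tokens and tracking unique types:
  Token 1: 'boy' -> NEW (unique so far: 1)
  Token 2: 'woman' -> NEW (unique so far: 2)
  Token 3: 'many' -> NEW (unique so far: 3)
  Token 4: 'fish' -> NEW (unique so far: 4)
  Token 5: 'road' -> NEW (unique so far: 5)
  Token 6: 'jumps' -> NEW (unique so far: 6)
Unique types: ('boy', 'fish', 'jumps', 'many', 'road', 'woman')
Vocabulary size: 6

6


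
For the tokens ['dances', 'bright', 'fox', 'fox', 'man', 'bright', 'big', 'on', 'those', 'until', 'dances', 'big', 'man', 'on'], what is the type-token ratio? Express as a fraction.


Tokens: 14
Unique types: ('big', 'bright', 'dances', 'fox', 'man', 'on', 'those', 'until') = 8
TTR = 8/14
Simplify: divide both by 2 -> 4/7
TTR = 4/7

4/7


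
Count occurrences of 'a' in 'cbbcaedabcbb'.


Scanning 'cbbcaedabcbb' for 'a':
  Position 4: 'a' -> MATCH (count: 1)
  Position 7: 'a' -> MATCH (count: 2)
Total occurrences of 'a': 2

2


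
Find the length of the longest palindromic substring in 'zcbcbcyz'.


Scanning 'zcbcbcyz' for palindromic substrings.
Substring at positions 1-5: 'cbcbc'.
Check: reverse('cbcbc') = 'cbcbc' -> palindrome confirmed.
Neighbouring characters ('z' / 'y') break symmetry, so it cannot extend further.
No longer palindromic substring exists; longest length = 5

5


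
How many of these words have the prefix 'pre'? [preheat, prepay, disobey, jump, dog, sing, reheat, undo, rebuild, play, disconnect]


Checking each word for prefix 'pre':
  'preheat' -> YES, starts with 'pre' (count: 1)
  'prepay' -> YES, starts with 'pre' (count: 2)
  'disobey' -> no (count: 2)
  'jump' -> no (count: 2)
  'dog' -> no (count: 2)
  'sing' -> no (count: 2)
  'reheat' -> no (count: 2)
  'undo' -> no (count: 2)
  'rebuild' -> no (count: 2)
  'play' -> no (count: 2)
  'disconnect' -> no (count: 2)
Total with prefix 'pre': 2

2


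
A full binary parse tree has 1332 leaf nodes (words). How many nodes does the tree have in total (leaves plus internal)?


Leaf nodes (terminals): 1332
Internal nodes = n - 1 = 1332 - 1 = 1331
Total = leaves + internal = 1332 + 1331 = 2663

2663


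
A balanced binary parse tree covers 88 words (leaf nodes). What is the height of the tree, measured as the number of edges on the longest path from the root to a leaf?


In a balanced binary tree with n leaves the deepest leaf is ceil(log2(n)) edges below the root.
log2(88) = 6.4594
ceil(6.4594) = 7
height (edges) = 7

7


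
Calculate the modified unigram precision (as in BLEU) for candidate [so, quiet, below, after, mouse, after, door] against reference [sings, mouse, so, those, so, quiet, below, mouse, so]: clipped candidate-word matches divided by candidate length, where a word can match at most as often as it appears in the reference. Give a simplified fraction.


Reference word counts: {'below': 1, 'mouse': 2, 'quiet': 1, 'sings': 1, 'so': 3, 'those': 1}
Checking each candidate word (with clipping):
  'so' -> in reference (ref count 3, used 1/3) -> match (matches: 1)
  'quiet' -> in reference (ref count 1, used 1/1) -> match (matches: 2)
  'below' -> in reference (ref count 1, used 1/1) -> match (matches: 3)
  'after' -> not in reference -> no match (matches: 3)
  'mouse' -> in reference (ref count 2, used 1/2) -> match (matches: 4)
  'after' -> not in reference -> no match (matches: 4)
  'door' -> not in reference -> no match (matches: 4)
Clipped matches: 4, Candidate length: 7
Precision = 4/7

4/7


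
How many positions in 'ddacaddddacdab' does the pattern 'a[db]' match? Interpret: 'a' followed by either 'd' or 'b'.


Pattern: a[db] means 'a' followed by either 'd' or 'b'.
Scanning 'ddacaddddacdab' position-by-position:
  Pos 0: window 'dd' -> no
  Pos 1: window 'da' -> no
  Pos 2: window 'ac' -> no
  Pos 3: window 'ca' -> no
  Pos 4: window 'ad' -> MATCH
  Pos 5: window 'dd' -> no
  Pos 6: window 'dd' -> no
  Pos 7: window 'dd' -> no
  Pos 8: window 'da' -> no
  Pos 9: window 'ac' -> no
  Pos 10: window 'cd' -> no
  Pos 11: window 'da' -> no
  Pos 12: window 'ab' -> MATCH
  Pos 13: window 'b' -> no
Total matches: 2

2


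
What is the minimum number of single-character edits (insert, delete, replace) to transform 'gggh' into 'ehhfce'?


Building DP table for s1='gggh' (len 4) and s2='ehhfce' (len 6):
       e  h  h  f  c  e
    0  1  2  3  4  5  6
  g 1  1  2  3  4  5  6
  g 2  2  2  3  4  5  6
  g 3  3  3  3  4  5  6
  h 4  4  3  3  4  5  6
Edit distance = dp[4][6] = 6

6


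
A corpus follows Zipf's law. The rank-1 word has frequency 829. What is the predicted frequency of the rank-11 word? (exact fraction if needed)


Zipf's law: freq(rank) = f1 / rank
f1 = 829, rank = 11
freq = 829 / 11
GCD(829, 11) = 1
Simplified: 829/11

829/11


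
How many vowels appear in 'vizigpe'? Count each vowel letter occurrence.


Scanning each character of 'vizigpe':
  Position 1: 'v' -> consonant (running count: 0)
  Position 2: 'i' -> vowel (running count: 1)
  Position 3: 'z' -> consonant (running count: 1)
  Position 4: 'i' -> vowel (running count: 2)
  Position 5: 'g' -> consonant (running count: 2)
  Position 6: 'p' -> consonant (running count: 2)
  Position 7: 'e' -> vowel (running count: 3)
Total vowels: 3

3


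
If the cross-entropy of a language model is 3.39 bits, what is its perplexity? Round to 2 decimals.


Perplexity formula: PP = 2^H
H = 3.39
PP = 2^3.39
Decompose: 2^3.39 = 2^3 * 2^0.39
2^3 = 8, 2^0.39 ~ 1.3103934
PP ~ 8 * 1.3103934 = 10.4831472
Rounded to 2 decimals: 10.48

10.48


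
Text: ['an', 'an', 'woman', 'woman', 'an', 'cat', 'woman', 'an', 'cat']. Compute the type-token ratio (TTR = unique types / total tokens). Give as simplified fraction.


Tokens: 9
Unique types: ('an', 'cat', 'woman') = 3
TTR = 3/9
Simplify: divide both by 3 -> 1/3
TTR = 1/3

1/3


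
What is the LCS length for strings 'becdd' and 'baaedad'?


DP table for LCS of 'becdd' and 'baaedad':
       b  a  a  e  d  a  d
    0  0  0  0  0  0  0  0
  b 0  1  1  1  1  1  1  1
  e 0  1  1  1  2  2  2  2
  c 0  1  1  1  2  2  2  2
  d 0  1  1  1  2  3  3  3
  d 0  1  1  1  2  3  3  4
LCS: 'bedd'
LCS length = 4

4


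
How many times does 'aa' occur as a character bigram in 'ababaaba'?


Scanning 'ababaaba' for bigram 'aa':
  Position 0: 'ab' -> no
  Position 1: 'ba' -> no
  Position 2: 'ab' -> no
  Position 3: 'ba' -> no
  Position 4: 'aa' -> MATCH
  Position 5: 'ab' -> no
  Position 6: 'ba' -> no
Total matches: 1

1


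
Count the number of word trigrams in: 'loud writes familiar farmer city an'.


Word trigrams from [6] words:
  Trigram 1: (loud writes familiar)
  Trigram 2: (writes familiar farmer)
  Trigram 3: (familiar farmer city)
  Trigram 4: (farmer city an)
Total word trigrams: 6 - 2 = 4

4


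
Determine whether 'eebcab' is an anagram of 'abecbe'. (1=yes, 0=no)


Sort characters of 'eebcab': 'abbcee'
Sort characters of 'abecbe': 'abbcee'
Sorted forms match -> they ARE anagrams
Result: 1

1


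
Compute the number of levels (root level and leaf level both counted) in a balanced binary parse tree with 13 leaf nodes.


In a balanced binary tree with n leaves the deepest leaf is ceil(log2(n)) edges below the root,
so counting node levels inclusive of root and leaves gives ceil(log2(n)) + 1 levels.
log2(13) = 3.7004
ceil(3.7004) = 4
levels = 4 + 1 = 5

5


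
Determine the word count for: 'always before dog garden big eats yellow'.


Counting words by splitting on spaces:
  Word 1: 'always'
  Word 2: 'before'
  Word 3: 'dog'
  Word 4: 'garden'
  Word 5: 'big'
  Word 6: 'eats'
  Word 7: 'yellow'
Total words: 7

7


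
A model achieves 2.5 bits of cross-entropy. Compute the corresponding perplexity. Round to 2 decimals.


Perplexity formula: PP = 2^H
H = 2.5
PP = 2^2.5
Decompose: 2^2.5 = 2^2 * 2^0.5 = 2^2 * sqrt(2)
2^2 = 4, sqrt(2) ~ 1.4142136
PP ~ 4 * 1.4142136 = 5.6568544
Rounded to 2 decimals: 5.66

5.66


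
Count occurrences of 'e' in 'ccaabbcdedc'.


Scanning 'ccaabbcdedc' for 'e':
  Position 8: 'e' -> MATCH (count: 1)
Total occurrences of 'e': 1

1


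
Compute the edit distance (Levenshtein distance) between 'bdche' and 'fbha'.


Building DP table for s1='bdche' (len 5) and s2='fbha' (len 4):
       f  b  h  a
    0  1  2  3  4
  b 1  1  1  2  3
  d 2  2  2  2  3
  c 3  3  3  3  3
  h 4  4  4  3  4
  e 5  5  5  4  4
Edit distance = dp[5][4] = 4

4


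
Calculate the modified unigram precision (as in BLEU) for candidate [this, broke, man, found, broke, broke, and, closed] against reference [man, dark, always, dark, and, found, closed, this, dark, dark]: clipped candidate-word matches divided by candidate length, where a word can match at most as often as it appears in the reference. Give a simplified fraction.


Reference word counts: {'always': 1, 'and': 1, 'closed': 1, 'dark': 4, 'found': 1, 'man': 1, 'this': 1}
Checking each candidate word (with clipping):
  'this' -> in reference (ref count 1, used 1/1) -> match (matches: 1)
  'broke' -> not in reference -> no match (matches: 1)
  'man' -> in reference (ref count 1, used 1/1) -> match (matches: 2)
  'found' -> in reference (ref count 1, used 1/1) -> match (matches: 3)
  'broke' -> not in reference -> no match (matches: 3)
  'broke' -> not in reference -> no match (matches: 3)
  'and' -> in reference (ref count 1, used 1/1) -> match (matches: 4)
  'closed' -> in reference (ref count 1, used 1/1) -> match (matches: 5)
Clipped matches: 5, Candidate length: 8
Precision = 5/8

5/8


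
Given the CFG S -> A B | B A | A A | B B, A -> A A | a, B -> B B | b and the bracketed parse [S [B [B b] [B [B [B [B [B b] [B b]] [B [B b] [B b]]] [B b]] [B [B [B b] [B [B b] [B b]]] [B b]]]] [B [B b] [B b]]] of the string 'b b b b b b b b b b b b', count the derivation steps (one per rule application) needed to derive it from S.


Every bracketed nonterminal node [X ...] in the tree is produced by exactly one rule application.
Reading the tree off as a leftmost derivation:
  Step 1: S  =>  B B   (applied S -> B B)
  Step 2: B B  =>  B B B   (applied B -> B B)
  Step 3: B B B  =>  b B B   (applied B -> b)
  Step 4: b B B  =>  b B B B   (applied B -> B B)
  Step 5: b B B B  =>  b B B B B   (applied B -> B B)
  Step 6: b B B B B  =>  b B B B B B   (applied B -> B B)
  Step 7: b B B B B B  =>  b B B B B B B   (applied B -> B B)
  Step 8: b B B B B B B  =>  b b B B B B B   (applied B -> b)
  Step 9: b b B B B B B  =>  b b b B B B B   (applied B -> b)
  Step 10: b b b B B B B  =>  b b b B B B B B   (applied B -> B B)
  Step 11: b b b B B B B B  =>  b b b b B B B B   (applied B -> b)
  Step 12: b b b b B B B B  =>  b b b b b B B B   (applied B -> b)
  Step 13: b b b b b B B B  =>  b b b b b b B B   (applied B -> b)
  Step 14: b b b b b b B B  =>  b b b b b b B B B   (applied B -> B B)
  Step 15: b b b b b b B B B  =>  b b b b b b B B B B   (applied B -> B B)
  Step 16: b b b b b b B B B B  =>  b b b b b b b B B B   (applied B -> b)
  Step 17: b b b b b b b B B B  =>  b b b b b b b B B B B   (applied B -> B B)
  Step 18: b b b b b b b B B B B  =>  b b b b b b b b B B B   (applied B -> b)
  Step 19: b b b b b b b b B B B  =>  b b b b b b b b b B B   (applied B -> b)
  Step 20: b b b b b b b b b B B  =>  b b b b b b b b b b B   (applied B -> b)
  Step 21: b b b b b b b b b b B  =>  b b b b b b b b b b B B   (applied B -> B B)
  Step 22: b b b b b b b b b b B B  =>  b b b b b b b b b b b B   (applied B -> b)
  Step 23: b b b b b b b b b b b B  =>  b b b b b b b b b b b b   (applied B -> b)
Final yield: b b b b b b b b b b b b
Total rewrite steps: 23

23


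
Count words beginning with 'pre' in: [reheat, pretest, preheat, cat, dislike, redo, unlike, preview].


Checking each word for prefix 'pre':
  'reheat' -> no (count: 0)
  'pretest' -> YES, starts with 'pre' (count: 1)
  'preheat' -> YES, starts with 'pre' (count: 2)
  'cat' -> no (count: 2)
  'dislike' -> no (count: 2)
  'redo' -> no (count: 2)
  'unlike' -> no (count: 2)
  'preview' -> YES, starts with 'pre' (count: 3)
Total with prefix 'pre': 3

3


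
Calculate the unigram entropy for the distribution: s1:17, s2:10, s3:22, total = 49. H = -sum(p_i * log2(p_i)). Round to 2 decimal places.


Computing entropy H = -sum(p_i * log2(p_i)):
  s1: p = 17/49 = 0.3469, -p*log2(p) = 0.5299
  s2: p = 10/49 = 0.2041, -p*log2(p) = 0.4679
  s3: p = 22/49 = 0.4490, -p*log2(p) = 0.5187
H = sum of terms = 1.5165
Rounded to 2 decimals: 1.52

1.52


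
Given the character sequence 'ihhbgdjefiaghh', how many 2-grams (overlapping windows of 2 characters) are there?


String 'ihhbgdjefiaghh' has length L = 14.
Number of overlapping n-grams = L - n + 1
Substituting: 14 - 2 + 1 = 13

13


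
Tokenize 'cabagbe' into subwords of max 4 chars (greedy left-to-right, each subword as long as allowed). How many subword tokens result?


'cabagbe' has 7 characters.
Chunking with max size 4:
  Chunk 1: 'caba' (positions 0-3)
  Chunk 2: 'gbe' (positions 4-6)
Total chunks: ceil(7 / 4) = 2

2


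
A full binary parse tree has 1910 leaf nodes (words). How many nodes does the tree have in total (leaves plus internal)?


Leaf nodes (terminals): 1910
Internal nodes = n - 1 = 1910 - 1 = 1909
Total = leaves + internal = 1910 + 1909 = 3819

3819


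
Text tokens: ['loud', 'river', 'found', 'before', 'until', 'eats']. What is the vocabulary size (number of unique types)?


Listing all tokens and tracking unique types:
  Token 1: 'loud' -> NEW (unique so far: 1)
  Token 2: 'river' -> NEW (unique so far: 2)
  Token 3: 'found' -> NEW (unique so far: 3)
  Token 4: 'before' -> NEW (unique so far: 4)
  Token 5: 'until' -> NEW (unique so far: 5)
  Token 6: 'eats' -> NEW (unique so far: 6)
Unique types: ('before', 'eats', 'found', 'loud', 'river', 'until')
Vocabulary size: 6

6


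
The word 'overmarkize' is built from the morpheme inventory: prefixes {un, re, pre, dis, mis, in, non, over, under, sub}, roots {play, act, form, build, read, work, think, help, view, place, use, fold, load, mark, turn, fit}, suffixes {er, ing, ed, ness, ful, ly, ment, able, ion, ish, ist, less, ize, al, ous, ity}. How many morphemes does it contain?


Segmenting 'overmarkize' against the inventory:
  'over' -> prefix (morpheme 1)
  'mark' -> root (morpheme 2)
  'ize' -> suffix (morpheme 3)
Total morphemes: 3

3


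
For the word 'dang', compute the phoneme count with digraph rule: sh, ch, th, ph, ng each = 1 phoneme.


Parsing 'dang' greedily, digraphs first:
  'd' -> consonant phoneme (phonemes so far: 1)
  'a' -> vowel phoneme (phonemes so far: 2)
  'ng' -> digraph (1 consonant phoneme) (phonemes so far: 3)
Total phonemes: 3

3


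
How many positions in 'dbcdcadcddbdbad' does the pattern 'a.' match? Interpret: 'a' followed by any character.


Pattern: a. means 'a' followed by any character.
Scanning 'dbcdcadcddbdbad' position-by-position:
  Pos 0: window 'db' -> no
  Pos 1: window 'bc' -> no
  Pos 2: window 'cd' -> no
  Pos 3: window 'dc' -> no
  Pos 4: window 'ca' -> no
  Pos 5: window 'ad' -> MATCH
  Pos 6: window 'dc' -> no
  Pos 7: window 'cd' -> no
  Pos 8: window 'dd' -> no
  Pos 9: window 'db' -> no
  Pos 10: window 'bd' -> no
  Pos 11: window 'db' -> no
  Pos 12: window 'ba' -> no
  Pos 13: window 'ad' -> MATCH
  Pos 14: window 'd' -> no
Total matches: 2

2


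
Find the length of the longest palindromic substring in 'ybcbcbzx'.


Scanning 'ybcbcbzx' for palindromic substrings.
Substring at positions 1-5: 'bcbcb'.
Check: reverse('bcbcb') = 'bcbcb' -> palindrome confirmed.
Neighbouring characters ('y' / 'z') break symmetry, so it cannot extend further.
No longer palindromic substring exists; longest length = 5

5


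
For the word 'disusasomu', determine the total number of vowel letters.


Scanning each character of 'disusasomu':
  Position 1: 'd' -> consonant (running count: 0)
  Position 2: 'i' -> vowel (running count: 1)
  Position 3: 's' -> consonant (running count: 1)
  Position 4: 'u' -> vowel (running count: 2)
  Position 5: 's' -> consonant (running count: 2)
  Position 6: 'a' -> vowel (running count: 3)
  Position 7: 's' -> consonant (running count: 3)
  Position 8: 'o' -> vowel (running count: 4)
  Position 9: 'm' -> consonant (running count: 4)
  Position 10: 'u' -> vowel (running count: 5)
Total vowels: 5

5


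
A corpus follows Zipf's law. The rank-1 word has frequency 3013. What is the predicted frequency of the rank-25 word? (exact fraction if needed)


Zipf's law: freq(rank) = f1 / rank
f1 = 3013, rank = 25
freq = 3013 / 25
GCD(3013, 25) = 1
Simplified: 3013/25

3013/25


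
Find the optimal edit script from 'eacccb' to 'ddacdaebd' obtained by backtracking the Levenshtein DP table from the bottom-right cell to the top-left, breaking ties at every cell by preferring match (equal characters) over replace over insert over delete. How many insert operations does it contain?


Edit distance = 6. Backtracking from cell (6, 9) with preference match > replace > insert > delete,
then listing the resulting alignment 'eacccb' -> 'ddacdaebd' left to right:
  Step 1: insert 'd' [insertion #1]
  Step 2: replace e->d
  Step 3: keep 'a'
  Step 4: keep 'c'
  Step 5: insert 'd' [insertion #2]
  Step 6: replace c->a
  Step 7: replace c->e
  Step 8: keep 'b'
  Step 9: insert 'd' [insertion #3]
Total insertions: 3

3


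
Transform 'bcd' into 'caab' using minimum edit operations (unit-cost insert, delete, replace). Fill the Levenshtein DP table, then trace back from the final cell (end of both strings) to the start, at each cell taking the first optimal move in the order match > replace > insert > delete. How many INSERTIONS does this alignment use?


Edit distance = 4. Backtracking from cell (3, 4) with preference match > replace > insert > delete,
then listing the resulting alignment 'bcd' -> 'caab' left to right:
  Step 1: insert 'c' [insertion #1]
  Step 2: replace b->a
  Step 3: replace c->a
  Step 4: replace d->b
Total insertions: 1

1


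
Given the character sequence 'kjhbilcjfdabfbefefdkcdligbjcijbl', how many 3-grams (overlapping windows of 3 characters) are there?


String 'kjhbilcjfdabfbefefdkcdligbjcijbl' has length L = 32.
Number of overlapping n-grams = L - n + 1
Substituting: 32 - 3 + 1 = 30

30


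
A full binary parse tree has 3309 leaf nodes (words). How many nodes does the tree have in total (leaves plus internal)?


Leaf nodes (terminals): 3309
Internal nodes = n - 1 = 3309 - 1 = 3308
Total = leaves + internal = 3309 + 3308 = 6617

6617


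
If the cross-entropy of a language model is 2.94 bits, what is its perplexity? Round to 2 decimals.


Perplexity formula: PP = 2^H
H = 2.94
PP = 2^2.94
Decompose: 2^2.94 = 2^2 * 2^0.94
2^2 = 4, 2^0.94 ~ 1.9185282
PP ~ 4 * 1.9185282 = 7.6741128
Rounded to 2 decimals: 7.67

7.67


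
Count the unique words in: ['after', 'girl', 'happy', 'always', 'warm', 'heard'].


Listing all tokens and tracking unique types:
  Token 1: 'after' -> NEW (unique so far: 1)
  Token 2: 'girl' -> NEW (unique so far: 2)
  Token 3: 'happy' -> NEW (unique so far: 3)
  Token 4: 'always' -> NEW (unique so far: 4)
  Token 5: 'warm' -> NEW (unique so far: 5)
  Token 6: 'heard' -> NEW (unique so far: 6)
Unique types: ('after', 'always', 'girl', 'happy', 'heard', 'warm')
Vocabulary size: 6

6


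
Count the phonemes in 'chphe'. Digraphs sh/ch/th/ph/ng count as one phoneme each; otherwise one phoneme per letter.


Parsing 'chphe' greedily, digraphs first:
  'ch' -> digraph (1 consonant phoneme) (phonemes so far: 1)
  'ph' -> digraph (1 consonant phoneme) (phonemes so far: 2)
  'e' -> vowel phoneme (phonemes so far: 3)
Total phonemes: 3

3


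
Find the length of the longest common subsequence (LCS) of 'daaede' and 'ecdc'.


DP table for LCS of 'daaede' and 'ecdc':
       e  c  d  c
    0  0  0  0  0
  d 0  0  0  1  1
  a 0  0  0  1  1
  a 0  0  0  1  1
  e 0  1  1  1  1
  d 0  1  1  2  2
  e 0  1  1  2  2
LCS: 'ed'
LCS length = 2

2


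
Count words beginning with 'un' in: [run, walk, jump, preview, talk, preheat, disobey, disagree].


Checking each word for prefix 'un':
  'run' -> no (count: 0)
  'walk' -> no (count: 0)
  'jump' -> no (count: 0)
  'preview' -> no (count: 0)
  'talk' -> no (count: 0)
  'preheat' -> no (count: 0)
  'disobey' -> no (count: 0)
  'disagree' -> no (count: 0)
Total with prefix 'un': 0

0


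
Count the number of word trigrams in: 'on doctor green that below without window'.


Word trigrams from [7] words:
  Trigram 1: (on doctor green)
  Trigram 2: (doctor green that)
  Trigram 3: (green that below)
  Trigram 4: (that below without)
  Trigram 5: (below without window)
Total word trigrams: 7 - 2 = 5

5


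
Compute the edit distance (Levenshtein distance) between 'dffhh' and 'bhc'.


Building DP table for s1='dffhh' (len 5) and s2='bhc' (len 3):
       b  h  c
    0  1  2  3
  d 1  1  2  3
  f 2  2  2  3
  f 3  3  3  3
  h 4  4  3  4
  h 5  5  4  4
Edit distance = dp[5][3] = 4

4


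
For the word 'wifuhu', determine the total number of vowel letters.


Scanning each character of 'wifuhu':
  Position 1: 'w' -> consonant (running count: 0)
  Position 2: 'i' -> vowel (running count: 1)
  Position 3: 'f' -> consonant (running count: 1)
  Position 4: 'u' -> vowel (running count: 2)
  Position 5: 'h' -> consonant (running count: 2)
  Position 6: 'u' -> vowel (running count: 3)
Total vowels: 3

3


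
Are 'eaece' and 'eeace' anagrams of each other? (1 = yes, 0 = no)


Sort characters of 'eaece': 'aceee'
Sort characters of 'eeace': 'aceee'
Sorted forms match -> they ARE anagrams
Result: 1

1


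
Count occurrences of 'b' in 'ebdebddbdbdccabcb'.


Scanning 'ebdebddbdbdccabcb' for 'b':
  Position 1: 'b' -> MATCH (count: 1)
  Position 4: 'b' -> MATCH (count: 2)
  Position 7: 'b' -> MATCH (count: 3)
  Position 9: 'b' -> MATCH (count: 4)
  Position 14: 'b' -> MATCH (count: 5)
  Position 16: 'b' -> MATCH (count: 6)
Total occurrences of 'b': 6

6


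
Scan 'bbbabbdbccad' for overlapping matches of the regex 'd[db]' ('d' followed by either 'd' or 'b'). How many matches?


Pattern: d[db] means 'd' followed by either 'd' or 'b'.
Scanning 'bbbabbdbccad' position-by-position:
  Pos 0: window 'bb' -> no
  Pos 1: window 'bb' -> no
  Pos 2: window 'ba' -> no
  Pos 3: window 'ab' -> no
  Pos 4: window 'bb' -> no
  Pos 5: window 'bd' -> no
  Pos 6: window 'db' -> MATCH
  Pos 7: window 'bc' -> no
  Pos 8: window 'cc' -> no
  Pos 9: window 'ca' -> no
  Pos 10: window 'ad' -> no
  Pos 11: window 'd' -> no
Total matches: 1

1


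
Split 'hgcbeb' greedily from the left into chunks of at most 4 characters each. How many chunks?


'hgcbeb' has 6 characters.
Chunking with max size 4:
  Chunk 1: 'hgcb' (positions 0-3)
  Chunk 2: 'eb' (positions 4-5)
Total chunks: ceil(6 / 4) = 2

2


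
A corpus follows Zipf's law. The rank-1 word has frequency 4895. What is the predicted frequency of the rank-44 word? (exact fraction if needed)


Zipf's law: freq(rank) = f1 / rank
f1 = 4895, rank = 44
freq = 4895 / 44
GCD(4895, 44) = 11
Simplified: 445/4

445/4


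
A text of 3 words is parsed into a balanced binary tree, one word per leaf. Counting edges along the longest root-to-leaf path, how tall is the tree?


In a balanced binary tree with n leaves the deepest leaf is ceil(log2(n)) edges below the root.
log2(3) = 1.5850
ceil(1.5850) = 2
height (edges) = 2

2


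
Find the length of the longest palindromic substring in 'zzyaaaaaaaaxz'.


Scanning 'zzyaaaaaaaaxz' for palindromic substrings.
Substring at positions 3-10: 'aaaaaaaa'.
Check: reverse('aaaaaaaa') = 'aaaaaaaa' -> palindrome confirmed.
Neighbouring characters ('y' / 'x') break symmetry, so it cannot extend further.
No longer palindromic substring exists; longest length = 8

8


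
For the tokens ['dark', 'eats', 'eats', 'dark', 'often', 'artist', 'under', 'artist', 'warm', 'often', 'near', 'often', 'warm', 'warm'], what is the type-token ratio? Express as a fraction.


Tokens: 14
Unique types: ('artist', 'dark', 'eats', 'near', 'often', 'under', 'warm') = 7
TTR = 7/14
Simplify: divide both by 7 -> 1/2
TTR = 1/2

1/2


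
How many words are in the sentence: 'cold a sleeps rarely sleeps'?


Counting words by splitting on spaces:
  Word 1: 'cold'
  Word 2: 'a'
  Word 3: 'sleeps'
  Word 4: 'rarely'
  Word 5: 'sleeps'
Total words: 5

5


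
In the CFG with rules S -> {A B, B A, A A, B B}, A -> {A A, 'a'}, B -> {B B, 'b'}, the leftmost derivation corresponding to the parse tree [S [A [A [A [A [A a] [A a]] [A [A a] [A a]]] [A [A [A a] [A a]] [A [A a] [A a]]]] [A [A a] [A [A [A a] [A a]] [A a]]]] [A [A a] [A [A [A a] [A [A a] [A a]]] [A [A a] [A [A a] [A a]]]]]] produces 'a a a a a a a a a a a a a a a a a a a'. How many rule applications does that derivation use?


Every bracketed nonterminal node [X ...] in the tree is produced by exactly one rule application.
Reading the tree off as a leftmost derivation:
  Step 1: S  =>  A A   (applied S -> A A)
  Step 2: A A  =>  A A A   (applied A -> A A)
  Step 3: A A A  =>  A A A A   (applied A -> A A)
  Step 4: A A A A  =>  A A A A A   (applied A -> A A)
  Step 5: A A A A A  =>  A A A A A A   (applied A -> A A)
  Step 6: A A A A A A  =>  a A A A A A   (applied A -> a)
  Step 7: a A A A A A  =>  a a A A A A   (applied A -> a)
  Step 8: a a A A A A  =>  a a A A A A A   (applied A -> A A)
  Step 9: a a A A A A A  =>  a a a A A A A   (applied A -> a)
  Step 10: a a a A A A A  =>  a a a a A A A   (applied A -> a)
  Step 11: a a a a A A A  =>  a a a a A A A A   (applied A -> A A)
  Step 12: a a a a A A A A  =>  a a a a A A A A A   (applied A -> A A)
  Step 13: a a a a A A A A A  =>  a a a a a A A A A   (applied A -> a)
  Step 14: a a a a a A A A A  =>  a a a a a a A A A   (applied A -> a)
  Step 15: a a a a a a A A A  =>  a a a a a a A A A A   (applied A -> A A)
  Step 16: a a a a a a A A A A  =>  a a a a a a a A A A   (applied A -> a)
  Step 17: a a a a a a a A A A  =>  a a a a a a a a A A   (applied A -> a)
  Step 18: a a a a a a a a A A  =>  a a a a a a a a A A A   (applied A -> A A)
  Step 19: a a a a a a a a A A A  =>  a a a a a a a a a A A   (applied A -> a)
  Step 20: a a a a a a a a a A A  =>  a a a a a a a a a A A A   (applied A -> A A)
  Step 21: a a a a a a a a a A A A  =>  a a a a a a a a a A A A A   (applied A -> A A)
  Step 22: a a a a a a a a a A A A A  =>  a a a a a a a a a a A A A   (applied A -> a)
  Step 23: a a a a a a a a a a A A A  =>  a a a a a a a a a a a A A   (applied A -> a)
  Step 24: a a a a a a a a a a a A A  =>  a a a a a a a a a a a a A   (applied A -> a)
  Step 25: a a a a a a a a a a a a A  =>  a a a a a a a a a a a a A A   (applied A -> A A)
  Step 26: a a a a a a a a a a a a A A  =>  a a a a a a a a a a a a a A   (applied A -> a)
  Step 27: a a a a a a a a a a a a a A  =>  a a a a a a a a a a a a a A A   (applied A -> A A)
  Step 28: a a a a a a a a a a a a a A A  =>  a a a a a a a a a a a a a A A A   (applied A -> A A)
  Step 29: a a a a a a a a a a a a a A A A  =>  a a a a a a a a a a a a a a A A   (applied A -> a)
  Step 30: a a a a a a a a a a a a a a A A  =>  a a a a a a a a a a a a a a A A A   (applied A -> A A)
  Step 31: a a a a a a a a a a a a a a A A A  =>  a a a a a a a a a a a a a a a A A   (applied A -> a)
  Step 32: a a a a a a a a a a a a a a a A A  =>  a a a a a a a a a a a a a a a a A   (applied A -> a)
  Step 33: a a a a a a a a a a a a a a a a A  =>  a a a a a a a a a a a a a a a a A A   (applied A -> A A)
  Step 34: a a a a a a a a a a a a a a a a A A  =>  a a a a a a a a a a a a a a a a a A   (applied A -> a)
  Step 35: a a a a a a a a a a a a a a a a a A  =>  a a a a a a a a a a a a a a a a a A A   (applied A -> A A)
  Step 36: a a a a a a a a a a a a a a a a a A A  =>  a a a a a a a a a a a a a a a a a a A   (applied A -> a)
  Step 37: a a a a a a a a a a a a a a a a a a A  =>  a a a a a a a a a a a a a a a a a a a   (applied A -> a)
Final yield: a a a a a a a a a a a a a a a a a a a
Total rewrite steps: 37

37


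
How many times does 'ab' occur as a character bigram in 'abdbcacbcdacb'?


Scanning 'abdbcacbcdacb' for bigram 'ab':
  Position 0: 'ab' -> MATCH
  Position 1: 'bd' -> no
  Position 2: 'db' -> no
  Position 3: 'bc' -> no
  Position 4: 'ca' -> no
  Position 5: 'ac' -> no
  Position 6: 'cb' -> no
  Position 7: 'bc' -> no
  Position 8: 'cd' -> no
  Position 9: 'da' -> no
  Position 10: 'ac' -> no
  Position 11: 'cb' -> no
Total matches: 1

1


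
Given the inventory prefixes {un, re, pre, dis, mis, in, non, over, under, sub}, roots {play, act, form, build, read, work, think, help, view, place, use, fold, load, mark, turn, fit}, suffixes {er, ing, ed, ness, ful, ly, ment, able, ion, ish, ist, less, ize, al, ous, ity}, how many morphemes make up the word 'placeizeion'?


Segmenting 'placeizeion' against the inventory:
  'place' -> root (morpheme 1)
  'ize' -> suffix (morpheme 2)
  'ion' -> suffix (morpheme 3)
Total morphemes: 3

3


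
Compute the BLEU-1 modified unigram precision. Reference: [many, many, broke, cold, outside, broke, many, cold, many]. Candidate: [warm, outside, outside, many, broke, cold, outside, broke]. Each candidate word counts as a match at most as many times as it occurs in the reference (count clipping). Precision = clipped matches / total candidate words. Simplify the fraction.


Reference word counts: {'broke': 2, 'cold': 2, 'many': 4, 'outside': 1}
Checking each candidate word (with clipping):
  'warm' -> not in reference -> no match (matches: 0)
  'outside' -> in reference (ref count 1, used 1/1) -> match (matches: 1)
  'outside' -> ref count 1 already used up (1/1) -> clipped, no match (matches: 1)
  'many' -> in reference (ref count 4, used 1/4) -> match (matches: 2)
  'broke' -> in reference (ref count 2, used 1/2) -> match (matches: 3)
  'cold' -> in reference (ref count 2, used 1/2) -> match (matches: 4)
  'outside' -> ref count 1 already used up (1/1) -> clipped, no match (matches: 4)
  'broke' -> in reference (ref count 2, used 2/2) -> match (matches: 5)
Clipped matches: 5, Candidate length: 8
Precision = 5/8

5/8


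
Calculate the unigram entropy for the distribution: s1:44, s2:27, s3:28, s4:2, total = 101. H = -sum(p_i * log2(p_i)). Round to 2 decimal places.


Computing entropy H = -sum(p_i * log2(p_i)):
  s1: p = 44/101 = 0.4356, -p*log2(p) = 0.5222
  s2: p = 27/101 = 0.2673, -p*log2(p) = 0.5088
  s3: p = 28/101 = 0.2772, -p*log2(p) = 0.5131
  s4: p = 2/101 = 0.0198, -p*log2(p) = 0.1120
H = sum of terms = 1.6561
Rounded to 2 decimals: 1.66

1.66


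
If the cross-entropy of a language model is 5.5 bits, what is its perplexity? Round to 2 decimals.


Perplexity formula: PP = 2^H
H = 5.5
PP = 2^5.5
Decompose: 2^5.5 = 2^5 * 2^0.5 = 2^5 * sqrt(2)
2^5 = 32, sqrt(2) ~ 1.4142136
PP ~ 32 * 1.4142136 = 45.2548352
Rounded to 2 decimals: 45.25

45.25


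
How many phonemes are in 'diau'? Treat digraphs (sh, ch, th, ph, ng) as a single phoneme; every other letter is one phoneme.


Parsing 'diau' greedily, digraphs first:
  'd' -> consonant phoneme (phonemes so far: 1)
  'i' -> vowel phoneme (phonemes so far: 2)
  'a' -> vowel phoneme (phonemes so far: 3)
  'u' -> vowel phoneme (phonemes so far: 4)
Total phonemes: 4

4


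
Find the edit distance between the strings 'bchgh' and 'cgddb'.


Building DP table for s1='bchgh' (len 5) and s2='cgddb' (len 5):
       c  g  d  d  b
    0  1  2  3  4  5
  b 1  1  2  3  4  4
  c 2  1  2  3  4  5
  h 3  2  2  3  4  5
  g 4  3  2  3  4  5
  h 5  4  3  3  4  5
Edit distance = dp[5][5] = 5

5


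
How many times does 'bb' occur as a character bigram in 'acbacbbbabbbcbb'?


Scanning 'acbacbbbabbbcbb' for bigram 'bb':
  Position 0: 'ac' -> no
  Position 1: 'cb' -> no
  Position 2: 'ba' -> no
  Position 3: 'ac' -> no
  Position 4: 'cb' -> no
  Position 5: 'bb' -> MATCH
  Position 6: 'bb' -> MATCH
  Position 7: 'ba' -> no
  Position 8: 'ab' -> no
  Position 9: 'bb' -> MATCH
  Position 10: 'bb' -> MATCH
  Position 11: 'bc' -> no
  Position 12: 'cb' -> no
  Position 13: 'bb' -> MATCH
Total matches: 5

5


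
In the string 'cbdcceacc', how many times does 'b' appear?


Scanning 'cbdcceacc' for 'b':
  Position 1: 'b' -> MATCH (count: 1)
Total occurrences of 'b': 1

1


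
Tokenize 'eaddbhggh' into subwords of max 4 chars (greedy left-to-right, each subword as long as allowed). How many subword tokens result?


'eaddbhggh' has 9 characters.
Chunking with max size 4:
  Chunk 1: 'eadd' (positions 0-3)
  Chunk 2: 'bhgg' (positions 4-7)
  Chunk 3: 'h' (positions 8-8)
Total chunks: ceil(9 / 4) = 3

3


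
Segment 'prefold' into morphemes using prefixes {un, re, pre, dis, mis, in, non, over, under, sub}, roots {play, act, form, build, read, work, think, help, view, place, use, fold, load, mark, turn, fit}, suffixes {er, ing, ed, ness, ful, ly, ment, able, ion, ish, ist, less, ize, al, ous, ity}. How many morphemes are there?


Segmenting 'prefold' against the inventory:
  'pre' -> prefix (morpheme 1)
  'fold' -> root (morpheme 2)
Total morphemes: 2

2


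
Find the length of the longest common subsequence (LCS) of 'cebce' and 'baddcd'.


DP table for LCS of 'cebce' and 'baddcd':
       b  a  d  d  c  d
    0  0  0  0  0  0  0
  c 0  0  0  0  0  1  1
  e 0  0  0  0  0  1  1
  b 0  1  1  1  1  1  1
  c 0  1  1  1  1  2  2
  e 0  1  1  1  1  2  2
LCS: 'bc'
LCS length = 2

2


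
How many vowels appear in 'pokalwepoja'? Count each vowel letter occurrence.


Scanning each character of 'pokalwepoja':
  Position 1: 'p' -> consonant (running count: 0)
  Position 2: 'o' -> vowel (running count: 1)
  Position 3: 'k' -> consonant (running count: 1)
  Position 4: 'a' -> vowel (running count: 2)
  Position 5: 'l' -> consonant (running count: 2)
  Position 6: 'w' -> consonant (running count: 2)
  Position 7: 'e' -> vowel (running count: 3)
  Position 8: 'p' -> consonant (running count: 3)
  Position 9: 'o' -> vowel (running count: 4)
  Position 10: 'j' -> consonant (running count: 4)
  Position 11: 'a' -> vowel (running count: 5)
Total vowels: 5

5


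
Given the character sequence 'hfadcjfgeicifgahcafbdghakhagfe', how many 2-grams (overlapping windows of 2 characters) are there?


String 'hfadcjfgeicifgahcafbdghakhagfe' has length L = 30.
Number of overlapping n-grams = L - n + 1
Substituting: 30 - 2 + 1 = 29

29


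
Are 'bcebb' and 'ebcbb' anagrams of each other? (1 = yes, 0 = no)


Sort characters of 'bcebb': 'bbbce'
Sort characters of 'ebcbb': 'bbbce'
Sorted forms match -> they ARE anagrams
Result: 1

1


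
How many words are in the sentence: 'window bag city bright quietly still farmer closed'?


Counting words by splitting on spaces:
  Word 1: 'window'
  Word 2: 'bag'
  Word 3: 'city'
  Word 4: 'bright'
  Word 5: 'quietly'
  Word 6: 'still'
  Word 7: 'farmer'
  Word 8: 'closed'
Total words: 8

8


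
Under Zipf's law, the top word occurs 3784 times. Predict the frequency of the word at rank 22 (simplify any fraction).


Zipf's law: freq(rank) = f1 / rank
f1 = 3784, rank = 22
freq = 3784 / 22
= 172

172


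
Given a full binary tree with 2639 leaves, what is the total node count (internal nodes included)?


Leaf nodes (terminals): 2639
Internal nodes = n - 1 = 2639 - 1 = 2638
Total = leaves + internal = 2639 + 2638 = 5277

5277


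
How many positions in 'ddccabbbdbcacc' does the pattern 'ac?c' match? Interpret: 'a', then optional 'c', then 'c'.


Pattern: ac?c means 'a', then optional 'c', then 'c'.
Scanning 'ddccabbbdbcacc' position-by-position:
  Pos 0: window 'ddc' -> no
  Pos 1: window 'dcc' -> no
  Pos 2: window 'cca' -> no
  Pos 3: window 'cab' -> no
  Pos 4: window 'abb' -> no
  Pos 5: window 'bbb' -> no
  Pos 6: window 'bbd' -> no
  Pos 7: window 'bdb' -> no
  Pos 8: window 'dbc' -> no
  Pos 9: window 'bca' -> no
  Pos 10: window 'cac' -> no
  Pos 11: window 'acc' -> MATCH
  Pos 12: window 'cc' -> no
  Pos 13: window 'c' -> no
Total matches: 1

1


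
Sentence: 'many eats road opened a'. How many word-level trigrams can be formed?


Word trigrams from [5] words:
  Trigram 1: (many eats road)
  Trigram 2: (eats road opened)
  Trigram 3: (road opened a)
Total word trigrams: 5 - 2 = 3

3


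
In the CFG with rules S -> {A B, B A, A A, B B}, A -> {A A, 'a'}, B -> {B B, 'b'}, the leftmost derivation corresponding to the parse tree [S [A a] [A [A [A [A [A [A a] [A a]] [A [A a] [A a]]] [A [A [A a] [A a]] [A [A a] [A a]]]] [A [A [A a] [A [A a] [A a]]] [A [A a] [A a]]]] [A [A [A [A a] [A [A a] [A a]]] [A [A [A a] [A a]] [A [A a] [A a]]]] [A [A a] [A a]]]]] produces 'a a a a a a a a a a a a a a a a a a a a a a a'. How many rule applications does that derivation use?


Every bracketed nonterminal node [X ...] in the tree is produced by exactly one rule application.
Reading the tree off as a leftmost derivation:
  Step 1: S  =>  A A   (applied S -> A A)
  Step 2: A A  =>  a A   (applied A -> a)
  Step 3: a A  =>  a A A   (applied A -> A A)
  Step 4: a A A  =>  a A A A   (applied A -> A A)
  Step 5: a A A A  =>  a A A A A   (applied A -> A A)
  Step 6: a A A A A  =>  a A A A A A   (applied A -> A A)
  Step 7: a A A A A A  =>  a A A A A A A   (applied A -> A A)
  Step 8: a A A A A A A  =>  a a A A A A A   (applied A -> a)
  Step 9: a a A A A A A  =>  a a a A A A A   (applied A -> a)
  Step 10: a a a A A A A  =>  a a a A A A A A   (applied A -> A A)
  Step 11: a a a A A A A A  =>  a a a a A A A A   (applied A -> a)
  Step 12: a a a a A A A A  =>  a a a a a A A A   (applied A -> a)
  Step 13: a a a a a A A A  =>  a a a a a A A A A   (applied A -> A A)
  Step 14: a a a a a A A A A  =>  a a a a a A A A A A   (applied A -> A A)
  Step 15: a a a a a A A A A A  =>  a a a a a a A A A A   (applied A -> a)
  Step 16: a a a a a a A A A A  =>  a a a a a a a A A A   (applied A -> a)
  Step 17: a a a a a a a A A A  =>  a a a a a a a A A A A   (applied A -> A A)
  Step 18: a a a a a a a A A A A  =>  a a a a a a a a A A A   (applied A -> a)
  Step 19: a a a a a a a a A A A  =>  a a a a a a a a a A A   (applied A -> a)
  Step 20: a a a a a a a a a A A  =>  a a a a a a a a a A A A   (applied A -> A A)
  Step 21: a a a a a a a a a A A A  =>  a a a a a a a a a A A A A   (applied A -> A A)
  Step 22: a a a a a a a a a A A A A  =>  a a a a a a a a a a A A A   (applied A -> a)
  Step 23: a a a a a a a a a a A A A  =>  a a a a a a a a a a A A A A   (applied A -> A A)
  Step 24: a a a a a a a a a a A A A A  =>  a a a a a a a a a a a A A A   (applied A -> a)
  Step 25: a a a a a a a a a a a A A A  =>  a a a a a a a a a a a a A A   (applied A -> a)
  Step 26: a a a a a a a a a a a a A A  =>  a a a a a a a a a a a a A A A   (applied A -> A A)
  Step 27: a a a a a a a a a a a a A A A  =>  a a a a a a a a a a a a a A A   (applied A -> a)
  Step 28: a a a a a a a a a a a a a A A  =>  a a a a a a a a a a a a a a A   (applied A -> a)
  Step 29: a a a a a a a a a a a a a a A  =>  a a a a a a a a a a a a a a A A   (applied A -> A A)
  Step 30: a a a a a a a a a a a a a a A A  =>  a a a a a a a a a a a a a a A A A   (applied A -> A A)
  Step 31: a a a a a a a a a a a a a a A A A  =>  a a a a a a a a a a a a a a A A A A   (applied A -> A A)
  Step 32: a a a a a a a a a a a a a a A A A A  =>  a a a a a a a a a a a a a a a A A A   (applied A -> a)
  Step 33: a a a a a a a a a a a a a a a A A A  =>  a a a a a a a a a a a a a a a A A A A   (applied A -> A A)
  Step 34: a a a a a a a a a a a a a a a A A A A  =>  a a a a a a a a a a a a a a a a A A A   (applied A -> a)
  Step 35: a a a a a a a a a a a a a a a a A A A  =>  a a a a a a a a a a a a a a a a a A A   (applied A -> a)
  Step 36: a a a a a a a a a a a a a a a a a A A  =>  a a a a a a a a a a a a a a a a a A A A   (applied A -> A A)
  Step 37: a a a a a a a a a a a a a a a a a A A A  =>  a a a a a a a a a a a a a a a a a A A A A   (applied A -> A A)
  Step 38: a a a a a a a a a a a a a a a a a A A A A  =>  a a a a a a a a a a a a a a a a a a A A A   (applied A -> a)
  Step 39: a a a a a a a a a a a a a a a a a a A A A  =>  a a a a a a a a a a a a a a a a a a a A A   (applied A -> a)
  Step 40: a a a a a a a a a a a a a a a a a a a A A  =>  a a a a a a a a a a a a a a a a a a a A A A   (applied A -> A A)
  Step 41: a a a a a a a a a a a a a a a a a a a A A A  =>  a a a a a a a a a a a a a a a a a a a a A A   (applied A -> a)
  Step 42: a a a a a a a a a a a a a a a a a a a a A A  =>  a a a a a a a a a a a a a a a a a a a a a A   (applied A -> a)
  Step 43: a a a a a a a a a a a a a a a a a a a a a A  =>  a a a a a a a a a a a a a a a a a a a a a A A   (applied A -> A A)
  Step 44: a a a a a a a a a a a a a a a a a a a a a A A  =>  a a a a a a a a a a a a a a a a a a a a a a A   (applied A -> a)
  Step 45: a a a a a a a a a a a a a a a a a a a a a a A  =>  a a a a a a a a a a a a a a a a a a a a a a a   (applied A -> a)
Final yield: a a a a a a a a a a a a a a a a a a a a a a a
Total rewrite steps: 45

45
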